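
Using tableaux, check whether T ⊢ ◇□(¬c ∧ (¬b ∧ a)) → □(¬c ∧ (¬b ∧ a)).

Tableau for the negation ¬(◇□(¬c ∧ (¬b ∧ a)) → □(¬c ∧ (¬b ∧ a))):
1. ¬(◇□(¬c ∧ (¬b ∧ a)) → □(¬c ∧ (¬b ∧ a))), w0
2. ◇□(¬c ∧ (¬b ∧ a)), w0
3. ¬□(¬c ∧ (¬b ∧ a)), w0
4. □(¬c ∧ (¬b ∧ a)), w1
5. ¬c ∧ (¬b ∧ a), w1
6. ¬c, w1
7. ¬b ∧ a, w1
8. ¬b, w1
9. a, w1
10. ¬(¬c ∧ (¬b ∧ a)), w2
11. ¬(¬b ∧ a), w2
12. ¬a, w2
Accessibility: w0Rw0, w0Rw1, w0Rw2, w1Rw1, w2Rw2
The negation has an open branch (countermodel exists).

Not valid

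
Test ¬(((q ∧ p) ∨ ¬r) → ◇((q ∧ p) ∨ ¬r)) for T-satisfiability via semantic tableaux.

No, unsatisfiable

1. ¬(((q ∧ p) ∨ ¬r) → ◇((q ∧ p) ∨ ¬r)), u
2. (q ∧ p) ∨ ¬r, u   [¬→-rule on 1]
3. ¬◇((q ∧ p) ∨ ¬r), u   [¬→-rule on 1]
4. ¬((q ∧ p) ∨ ¬r), u   [¬◇-rule on 3 via uRu]
5. ¬(q ∧ p), u   [¬∨-rule on 4]
6. r, u   [¬∨-rule on 4]
7. q ∧ p, u   [∨-rule on 2 (branches; this branch)]
8. q, u   [∧-rule on 7]
9. p, u   [∧-rule on 7]
10. ¬p, u   [¬∧-rule on 5 (branches; this branch)]
Accessibility: uRu
Branch closes: p and ¬p both at u.
All branches of the tableau close; one closing branch shown above.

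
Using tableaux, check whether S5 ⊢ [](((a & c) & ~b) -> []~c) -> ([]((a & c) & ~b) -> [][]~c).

Tableau for the negation ~([](((a & c) & ~b) -> []~c) -> ([]((a & c) & ~b) -> [][]~c)):
1. ~([](((a & c) & ~b) -> []~c) -> ([]((a & c) & ~b) -> [][]~c)), w0
2. [](((a & c) & ~b) -> []~c), w0
3. ~([]((a & c) & ~b) -> [][]~c), w0
4. []((a & c) & ~b), w0
5. ~[][]~c, w0
6. ((a & c) & ~b) -> []~c, w0
7. (a & c) & ~b, w0
8. a & c, w0
9. ~b, w0
10. a, w0
11. c, w0
12. ~((a & c) & ~b), w0
13. ~(a & c), w0
14. ~c, w0
Accessibility: w0Rw0
Branch closes: c and ~c both at w0.
All branches of the negation close; one closing branch shown above.

Valid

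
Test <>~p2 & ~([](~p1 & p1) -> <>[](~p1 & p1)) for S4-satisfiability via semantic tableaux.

Unsatisfiable (every branch closes)

1. <>~p2 & ~([](~p1 & p1) -> <>[](~p1 & p1)), u
2. <>~p2, u
3. ~([](~p1 & p1) -> <>[](~p1 & p1)), u
4. [](~p1 & p1), u
5. ~<>[](~p1 & p1), u
6. ~p1 & p1, u
7. ~p1, u
8. p1, u
Accessibility: uRu
Branch closes: p1 and ~p1 both at u.
Every branch closes; the branch above is one of them.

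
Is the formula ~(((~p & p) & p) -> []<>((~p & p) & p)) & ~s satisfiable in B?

1. ~(((~p & p) & p) -> []<>((~p & p) & p)) & ~s, u
2. ~(((~p & p) & p) -> []<>((~p & p) & p)), u
3. ~s, u
4. (~p & p) & p, u
5. ~[]<>((~p & p) & p), u
6. ~p & p, u
7. p, u
8. ~p, u
Accessibility: uRu
Branch closes: p and ~p both at u.
(One branch shown.) All branches close.

Unsatisfiable (every branch closes)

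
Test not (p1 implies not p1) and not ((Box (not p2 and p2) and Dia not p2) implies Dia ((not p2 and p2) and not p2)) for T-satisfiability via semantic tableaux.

Unsatisfiable

1. not (p1 implies not p1) and not ((Box (not p2 and p2) and Dia not p2) implies Dia ((not p2 and p2) and not p2)), 0
2. not (p1 implies not p1), 0
3. not ((Box (not p2 and p2) and Dia not p2) implies Dia ((not p2 and p2) and not p2)), 0
4. p1, 0
5. Box (not p2 and p2) and Dia not p2, 0
6. not Dia ((not p2 and p2) and not p2), 0
7. Box (not p2 and p2), 0
8. Dia not p2, 0
9. not ((not p2 and p2) and not p2), 0
10. not p2 and p2, 0
11. not p2, 0
12. p2, 0
Accessibility: 0R0
Branch closes: p2 and not p2 both at 0.
Every branch closes; the branch above is one of them.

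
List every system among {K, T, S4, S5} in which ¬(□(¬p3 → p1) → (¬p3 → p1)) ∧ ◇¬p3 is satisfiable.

K-tableau for the formula:
1. ¬(□(¬p3 → p1) → (¬p3 → p1)) ∧ ◇¬p3, 0
2. ¬(□(¬p3 → p1) → (¬p3 → p1)), 0
3. ◇¬p3, 0
4. □(¬p3 → p1), 0
5. ¬(¬p3 → p1), 0
6. ¬p3, 0
7. ¬p1, 0
8. ¬p3, 1
9. ¬p3 → p1, 1
10. p1, 1
Accessibility: 0R1
Complete open branch: satisfiable in K.
T-tableau for the formula:
1. ¬(□(¬p3 → p1) → (¬p3 → p1)) ∧ ◇¬p3, 0
2. ¬(□(¬p3 → p1) → (¬p3 → p1)), 0
3. ◇¬p3, 0
4. □(¬p3 → p1), 0
5. ¬(¬p3 → p1), 0
6. ¬p3, 0
7. ¬p1, 0
8. ¬p3 → p1, 0
9. p1, 0
Accessibility: 0R0
Branch closes: p1 and ¬p1 both at 0.
Every branch closes (one shown): unsatisfiable in T, hence also in S4, S5 (every S4/S5-frame is a T-frame).

K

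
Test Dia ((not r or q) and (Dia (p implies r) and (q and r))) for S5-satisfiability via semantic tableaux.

1. Dia ((not r or q) and (Dia (p implies r) and (q and r))), u
2. (not r or q) and (Dia (p implies r) and (q and r)), v
3. not r or q, v
4. Dia (p implies r) and (q and r), v
5. Dia (p implies r), v
6. q and r, v
7. q, v
8. r, v
9. p implies r, w
10. r, w
Accessibility: uRu, uRv, uRw, vRu, vRv, vRw, wRu, wRv, wRw

Satisfiable (open branch found)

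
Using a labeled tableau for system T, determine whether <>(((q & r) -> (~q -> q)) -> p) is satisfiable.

Yes, satisfiable

1. <>(((q & r) -> (~q -> q)) -> p), u
2. ((q & r) -> (~q -> q)) -> p, v
3. p, v
Accessibility: uRu, uRv, vRv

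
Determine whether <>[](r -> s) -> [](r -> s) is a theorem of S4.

Tableau for the negation ~(<>[](r -> s) -> [](r -> s)):
1. ~(<>[](r -> s) -> [](r -> s)), u
2. <>[](r -> s), u
3. ~[](r -> s), u
4. [](r -> s), v
5. r -> s, v
6. s, v
7. ~(r -> s), w
8. r, w
9. ~s, w
Accessibility: uRu, uRv, uRw, vRv, wRw
The negation has an open branch (countermodel exists).

No, not valid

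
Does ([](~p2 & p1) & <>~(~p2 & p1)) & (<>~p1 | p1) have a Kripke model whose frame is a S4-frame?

No, unsatisfiable

1. ([](~p2 & p1) & <>~(~p2 & p1)) & (<>~p1 | p1), u
2. [](~p2 & p1) & <>~(~p2 & p1), u
3. <>~p1 | p1, u
4. [](~p2 & p1), u
5. <>~(~p2 & p1), u
6. ~p2 & p1, u
7. ~p2, u
8. p1, u
9. ~(~p2 & p1), v
10. ~p2 & p1, v
11. ~p2, v
12. p1, v
13. ~p1, v
Accessibility: uRu, uRv, vRv
Branch closes: p1 and ~p1 both at v.
All branches of the tableau close; one closing branch shown above.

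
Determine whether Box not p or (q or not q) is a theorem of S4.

Valid in S4

Tableau for the negation not (Box not p or (q or not q)):
1. not (Box not p or (q or not q)), 0
2. not Box not p, 0   [neg-or-rule on 1]
3. not (q or not q), 0   [neg-or-rule on 1]
4. not q, 0   [neg-or-rule on 3]
5. q, 0   [neg-or-rule on 3]
Accessibility: 0R0
Branch closes: q and not q both at 0.
Every branch of the negation's tableau closes; the branch above is one of them.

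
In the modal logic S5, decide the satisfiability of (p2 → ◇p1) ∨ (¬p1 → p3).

1. (p2 → ◇p1) ∨ (¬p1 → p3), 0
2. ¬p1 → p3, 0   [∨-rule on 1 (branches; this branch)]
3. p3, 0   [→-rule on 2 (branches; this branch)]
Accessibility: 0R0

Satisfiable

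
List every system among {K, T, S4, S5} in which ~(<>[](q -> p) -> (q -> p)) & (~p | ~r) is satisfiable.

S4-tableau for the formula:
1. ~(<>[](q -> p) -> (q -> p)) & (~p | ~r), u
2. ~(<>[](q -> p) -> (q -> p)), u
3. ~p | ~r, u
4. <>[](q -> p), u
5. ~(q -> p), u
6. q, u
7. ~p, u
8. ~r, u
9. [](q -> p), v
10. q -> p, v
11. p, v
Accessibility: uRu, uRv, vRv
Complete open branch: satisfiable in S4, hence also in K, T (this S4-model is also a K-model and a T-model).
S5-tableau for the formula:
1. ~(<>[](q -> p) -> (q -> p)) & (~p | ~r), u
2. ~(<>[](q -> p) -> (q -> p)), u
3. ~p | ~r, u
4. <>[](q -> p), u
5. ~(q -> p), u
6. q, u
7. ~p, u
8. ~r, u
9. [](q -> p), v
10. q -> p, u
11. q -> p, v
12. p, u
Accessibility: uRu, uRv, vRu, vRv
Branch closes: p and ~p both at u.
Every branch closes (one shown): unsatisfiable in S5.

K, T, S4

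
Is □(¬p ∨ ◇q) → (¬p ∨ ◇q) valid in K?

Tableau for the negation ¬(□(¬p ∨ ◇q) → (¬p ∨ ◇q)):
1. ¬(□(¬p ∨ ◇q) → (¬p ∨ ◇q)), w0
2. □(¬p ∨ ◇q), w0
3. ¬(¬p ∨ ◇q), w0
4. p, w0
5. ¬◇q, w0
The negation has an open branch (countermodel exists).

Not valid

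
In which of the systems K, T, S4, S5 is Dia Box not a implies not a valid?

S5

S4-tableau for the negation not (Dia Box not a implies not a):
1. not (Dia Box not a implies not a), 0
2. Dia Box not a, 0   [neg-implies-rule on 1]
3. a, 0   [neg-implies-rule on 1]
4. Box not a, 1   [Dia-rule on 2: fresh world 1, 0R1]
5. not a, 1   [Box-rule on 4 via 1R1]
Accessibility: 0R0, 0R1, 1R1
Complete open branch: countermodel on an S4-frame, so not valid in S4, nor in K, T (the same frame is also a K-frame and a T-frame).
S5-tableau for the negation not (Dia Box not a implies not a):
1. not (Dia Box not a implies not a), 0
2. Dia Box not a, 0   [neg-implies-rule on 1]
3. a, 0   [neg-implies-rule on 1]
4. Box not a, 1   [Dia-rule on 2: fresh world 1, 0R1]
5. not a, 0   [Box-rule on 4 via 1R0]
Accessibility: 0R0, 0R1, 1R0, 1R1
Branch closes: a and not a both at 0.
Every branch closes (one shown): valid in S5.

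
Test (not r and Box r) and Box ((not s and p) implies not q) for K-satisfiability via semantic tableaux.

Satisfiable

1. (not r and Box r) and Box ((not s and p) implies not q), u
2. not r and Box r, u   [and-rule on 1]
3. Box ((not s and p) implies not q), u   [and-rule on 1]
4. not r, u   [and-rule on 2]
5. Box r, u   [and-rule on 2]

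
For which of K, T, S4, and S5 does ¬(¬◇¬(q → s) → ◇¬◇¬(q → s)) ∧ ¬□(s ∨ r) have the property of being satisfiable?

K-tableau for the formula:
1. ¬(¬◇¬(q → s) → ◇¬◇¬(q → s)) ∧ ¬□(s ∨ r), u
2. ¬(¬◇¬(q → s) → ◇¬◇¬(q → s)), u
3. ¬□(s ∨ r), u
4. ¬◇¬(q → s), u
5. ¬◇¬◇¬(q → s), u
6. ¬(s ∨ r), v
7. ¬s, v
8. ¬r, v
9. q → s, v
10. ◇¬(q → s), v
11. ¬q, v
12. ¬(q → s), w
13. q, w
14. ¬s, w
Accessibility: uRv, vRw
Complete open branch: satisfiable in K.
T-tableau for the formula:
1. ¬(¬◇¬(q → s) → ◇¬◇¬(q → s)) ∧ ¬□(s ∨ r), u
2. ¬(¬◇¬(q → s) → ◇¬◇¬(q → s)), u
3. ¬□(s ∨ r), u
4. ¬◇¬(q → s), u
5. ¬◇¬◇¬(q → s), u
6. q → s, u
7. ◇¬(q → s), u
8. s, u
9. ¬(s ∨ r), v
10. ¬s, v
11. ¬r, v
12. q → s, v
13. ◇¬(q → s), v
14. ¬q, v
15. ¬(q → s), w
16. q, w
17. ¬s, w
18. q → s, w
19. ◇¬(q → s), w
20. s, w
Accessibility: uRu, uRv, uRw, vRv, wRw
Branch closes: s and ¬s both at w.
Every branch closes (one shown): unsatisfiable in T, hence also in S4, S5 (every S4/S5-frame is a T-frame).

K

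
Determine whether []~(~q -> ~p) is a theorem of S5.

Invalid (countermodel exists)

Tableau for the negation ~[]~(~q -> ~p):
1. ~[]~(~q -> ~p), 0
2. ~q -> ~p, 1   [~[]-rule on 1: fresh world 1, 0R1]
3. ~p, 1   [->-rule on 2 (branches; this branch)]
Accessibility: 0R0, 0R1, 1R0, 1R1
The negation has an open branch (countermodel exists).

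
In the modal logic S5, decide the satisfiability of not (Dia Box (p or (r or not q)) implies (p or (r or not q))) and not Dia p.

Unsatisfiable

1. not (Dia Box (p or (r or not q)) implies (p or (r or not q))) and not Dia p, w0
2. not (Dia Box (p or (r or not q)) implies (p or (r or not q))), w0   [and-rule on 1]
3. not Dia p, w0   [and-rule on 1]
4. Dia Box (p or (r or not q)), w0   [neg-implies-rule on 2]
5. not (p or (r or not q)), w0   [neg-implies-rule on 2]
6. not p, w0   [neg-or-rule on 5]
7. not (r or not q), w0   [neg-or-rule on 5]
8. not r, w0   [neg-or-rule on 7]
9. q, w0   [neg-or-rule on 7]
10. Box (p or (r or not q)), w1   [Dia-rule on 4: fresh world w1, w0Rw1]
11. not p, w1   [neg-Dia-rule on 3 via w0Rw1]
12. p or (r or not q), w0   [Box-rule on 10 via w1Rw0]
13. p or (r or not q), w1   [Box-rule on 10 via w1Rw1]
14. r or not q, w0   [or-rule on 12 (branches; this branch)]
15. r or not q, w1   [or-rule on 13 (branches; this branch)]
16. not q, w0   [or-rule on 14 (branches; this branch)]
Accessibility: w0Rw0, w0Rw1, w1Rw0, w1Rw1
Branch closes: q and not q both at w0.
Every branch closes; the branch above is one of them.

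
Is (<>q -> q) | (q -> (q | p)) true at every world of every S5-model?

Yes, valid

Tableau for the negation ~((<>q -> q) | (q -> (q | p))):
1. ~((<>q -> q) | (q -> (q | p))), w0
2. ~(<>q -> q), w0
3. ~(q -> (q | p)), w0
4. <>q, w0
5. ~q, w0
6. q, w0
7. ~(q | p), w0
Accessibility: w0Rw0
Branch closes: q and ~q both at w0.
Every branch of the negation's tableau closes; the branch above is one of them.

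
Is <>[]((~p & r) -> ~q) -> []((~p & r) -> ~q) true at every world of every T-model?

Tableau for the negation ~(<>[]((~p & r) -> ~q) -> []((~p & r) -> ~q)):
1. ~(<>[]((~p & r) -> ~q) -> []((~p & r) -> ~q)), w0
2. <>[]((~p & r) -> ~q), w0
3. ~[]((~p & r) -> ~q), w0
4. []((~p & r) -> ~q), w1
5. (~p & r) -> ~q, w1
6. ~q, w1
7. ~((~p & r) -> ~q), w2
8. ~p & r, w2
9. q, w2
10. ~p, w2
11. r, w2
Accessibility: w0Rw0, w0Rw1, w0Rw2, w1Rw1, w2Rw2
The negation has an open branch (countermodel exists).

No, not valid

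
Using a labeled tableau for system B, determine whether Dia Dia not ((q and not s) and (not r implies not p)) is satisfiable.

1. Dia Dia not ((q and not s) and (not r implies not p)), w0
2. Dia not ((q and not s) and (not r implies not p)), w1
3. not ((q and not s) and (not r implies not p)), w2
4. not (not r implies not p), w2
5. not r, w2
6. p, w2
Accessibility: w0Rw0, w0Rw1, w1Rw0, w1Rw1, w1Rw2, w2Rw1, w2Rw2

Satisfiable (open branch found)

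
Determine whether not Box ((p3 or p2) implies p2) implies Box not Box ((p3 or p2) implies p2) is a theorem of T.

Tableau for the negation not (not Box ((p3 or p2) implies p2) implies Box not Box ((p3 or p2) implies p2)):
1. not (not Box ((p3 or p2) implies p2) implies Box not Box ((p3 or p2) implies p2)), u
2. not Box ((p3 or p2) implies p2), u   [neg-implies-rule on 1]
3. not Box not Box ((p3 or p2) implies p2), u   [neg-implies-rule on 1]
4. not ((p3 or p2) implies p2), v   [neg-Box-rule on 2: fresh world v, uRv]
5. p3 or p2, v   [neg-implies-rule on 4]
6. not p2, v   [neg-implies-rule on 4]
7. p3, v   [or-rule on 5 (branches; this branch)]
8. Box ((p3 or p2) implies p2), w   [neg-Box-rule on 3: fresh world w, uRw]
9. (p3 or p2) implies p2, w   [Box-rule on 8 via wRw]
10. p2, w   [implies-rule on 9 (branches; this branch)]
Accessibility: uRu, uRv, uRw, vRv, wRw
The negation has an open branch (countermodel exists).

Not valid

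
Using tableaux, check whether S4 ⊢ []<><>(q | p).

Tableau for the negation ~[]<><>(q | p):
1. ~[]<><>(q | p), w0
2. ~<><>(q | p), w1
3. ~<>(q | p), w1
4. ~(q | p), w1
5. ~q, w1
6. ~p, w1
Accessibility: w0Rw0, w0Rw1, w1Rw1
The negation has an open branch (countermodel exists).

Invalid (countermodel exists)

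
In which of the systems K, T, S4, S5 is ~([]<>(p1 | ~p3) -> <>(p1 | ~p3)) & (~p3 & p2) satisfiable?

K

K-tableau for the formula:
1. ~([]<>(p1 | ~p3) -> <>(p1 | ~p3)) & (~p3 & p2), u
2. ~([]<>(p1 | ~p3) -> <>(p1 | ~p3)), u
3. ~p3 & p2, u
4. []<>(p1 | ~p3), u
5. ~<>(p1 | ~p3), u
6. ~p3, u
7. p2, u
Complete open branch: satisfiable in K.
T-tableau for the formula:
1. ~([]<>(p1 | ~p3) -> <>(p1 | ~p3)) & (~p3 & p2), u
2. ~([]<>(p1 | ~p3) -> <>(p1 | ~p3)), u
3. ~p3 & p2, u
4. []<>(p1 | ~p3), u
5. ~<>(p1 | ~p3), u
6. ~p3, u
7. p2, u
8. <>(p1 | ~p3), u
9. ~(p1 | ~p3), u
10. ~p1, u
11. p3, u
Accessibility: uRu
Branch closes: p3 and ~p3 both at u.
Every branch closes (one shown): unsatisfiable in T, hence also in S4, S5 (every S4/S5-frame is a T-frame).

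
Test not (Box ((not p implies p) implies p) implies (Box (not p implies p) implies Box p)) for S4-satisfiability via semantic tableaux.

1. not (Box ((not p implies p) implies p) implies (Box (not p implies p) implies Box p)), u
2. Box ((not p implies p) implies p), u   [neg-implies-rule on 1]
3. not (Box (not p implies p) implies Box p), u   [neg-implies-rule on 1]
4. Box (not p implies p), u   [neg-implies-rule on 3]
5. not Box p, u   [neg-implies-rule on 3]
6. (not p implies p) implies p, u   [Box-rule on 2 via uRu]
7. not p implies p, u   [Box-rule on 4 via uRu]
8. p, u   [implies-rule on 6 (branches; this branch)]
9. not p, v   [neg-Box-rule on 5: fresh world v, uRv]
10. (not p implies p) implies p, v   [Box-rule on 2 via uRv]
11. not p implies p, v   [Box-rule on 4 via uRv]
12. not (not p implies p), v   [implies-rule on 10 (branches; this branch)]
13. p, v   [implies-rule on 11 (branches; this branch)]
Accessibility: uRu, uRv, vRv
Branch closes: p and not p both at v.
(One branch shown.) All branches close.

No, unsatisfiable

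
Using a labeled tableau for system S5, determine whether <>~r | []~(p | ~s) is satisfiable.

1. <>~r | []~(p | ~s), u
2. []~(p | ~s), u
3. ~(p | ~s), u
4. ~p, u
5. s, u
Accessibility: uRu

Satisfiable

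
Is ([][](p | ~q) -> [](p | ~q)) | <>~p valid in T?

Valid

Tableau for the negation ~(([][](p | ~q) -> [](p | ~q)) | <>~p):
1. ~(([][](p | ~q) -> [](p | ~q)) | <>~p), u
2. ~([][](p | ~q) -> [](p | ~q)), u
3. ~<>~p, u
4. [][](p | ~q), u
5. ~[](p | ~q), u
6. p, u
7. [](p | ~q), u
8. p | ~q, u
9. ~q, u
10. ~(p | ~q), v
11. ~p, v
12. q, v
13. p, v
Accessibility: uRu, uRv, vRv
Branch closes: p and ~p both at v.
All branches of the negation close; one closing branch shown above.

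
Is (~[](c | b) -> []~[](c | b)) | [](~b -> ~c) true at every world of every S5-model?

Yes, valid

Tableau for the negation ~((~[](c | b) -> []~[](c | b)) | [](~b -> ~c)):
1. ~((~[](c | b) -> []~[](c | b)) | [](~b -> ~c)), u
2. ~(~[](c | b) -> []~[](c | b)), u
3. ~[](~b -> ~c), u
4. ~[](c | b), u
5. ~[]~[](c | b), u
6. ~(~b -> ~c), v
7. ~b, v
8. c, v
9. ~(c | b), w
10. ~c, w
11. ~b, w
12. [](c | b), x
13. c | b, u
14. c | b, v
15. c | b, w
16. c | b, x
17. b, u
18. b, w
Accessibility: uRu, uRv, uRw, uRx, vRu, vRv, vRw, vRx, wRu, wRv, wRw, wRx, xRu, xRv, xRw, xRx
Branch closes: b and ~b both at w.
Every branch of the negation's tableau closes; the branch above is one of them.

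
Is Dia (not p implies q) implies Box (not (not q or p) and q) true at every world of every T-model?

No, not valid

Tableau for the negation not (Dia (not p implies q) implies Box (not (not q or p) and q)):
1. not (Dia (not p implies q) implies Box (not (not q or p) and q)), u
2. Dia (not p implies q), u   [neg-implies-rule on 1]
3. not Box (not (not q or p) and q), u   [neg-implies-rule on 1]
4. not p implies q, v   [Dia-rule on 2: fresh world v, uRv]
5. q, v   [implies-rule on 4 (branches; this branch)]
6. not (not (not q or p) and q), w   [neg-Box-rule on 3: fresh world w, uRw]
7. not q, w   [neg-and-rule on 6 (branches; this branch)]
Accessibility: uRu, uRv, uRw, vRv, wRw
The negation has an open branch (countermodel exists).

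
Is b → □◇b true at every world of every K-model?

No, not valid

Tableau for the negation ¬(b → □◇b):
1. ¬(b → □◇b), u
2. b, u
3. ¬□◇b, u
4. ¬◇b, v
Accessibility: uRv
The negation has an open branch (countermodel exists).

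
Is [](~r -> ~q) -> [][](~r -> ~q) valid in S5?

Tableau for the negation ~([](~r -> ~q) -> [][](~r -> ~q)):
1. ~([](~r -> ~q) -> [][](~r -> ~q)), 0
2. [](~r -> ~q), 0   [~->-rule on 1]
3. ~[][](~r -> ~q), 0   [~->-rule on 1]
4. ~r -> ~q, 0   [[]-rule on 2 via 0R0]
5. ~q, 0   [->-rule on 4 (branches; this branch)]
6. ~[](~r -> ~q), 1   [~[]-rule on 3: fresh world 1, 0R1]
7. ~r -> ~q, 1   [[]-rule on 2 via 0R1]
8. ~q, 1   [->-rule on 7 (branches; this branch)]
9. ~(~r -> ~q), 2   [~[]-rule on 6: fresh world 2, 1R2]
10. ~r, 2   [~->-rule on 9]
11. q, 2   [~->-rule on 9]
12. ~r -> ~q, 2   [[]-rule on 2 via 0R2]
13. ~q, 2   [->-rule on 12 (branches; this branch)]
Accessibility: 0R0, 0R1, 0R2, 1R0, 1R1, 1R2, 2R0, 2R1, 2R2
Branch closes: q and ~q both at 2.
All branches of the negation close; one closing branch shown above.

Yes, valid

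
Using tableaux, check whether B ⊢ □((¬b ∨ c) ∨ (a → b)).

Valid

Tableau for the negation ¬□((¬b ∨ c) ∨ (a → b)):
1. ¬□((¬b ∨ c) ∨ (a → b)), w0
2. ¬((¬b ∨ c) ∨ (a → b)), w1   [¬□-rule on 1: fresh world w1, w0Rw1]
3. ¬(¬b ∨ c), w1   [¬∨-rule on 2]
4. ¬(a → b), w1   [¬∨-rule on 2]
5. b, w1   [¬∨-rule on 3]
6. ¬c, w1   [¬∨-rule on 3]
7. a, w1   [¬→-rule on 4]
8. ¬b, w1   [¬→-rule on 4]
Accessibility: w0Rw0, w0Rw1, w1Rw0, w1Rw1
Branch closes: b and ¬b both at w1.
Every branch of the negation's tableau closes; the branch above is one of them.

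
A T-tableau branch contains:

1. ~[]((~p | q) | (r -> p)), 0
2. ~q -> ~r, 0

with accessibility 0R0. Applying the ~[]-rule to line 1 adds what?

a fresh world 1 with 0R1, and ~((~p | q) | (r -> p)) at 1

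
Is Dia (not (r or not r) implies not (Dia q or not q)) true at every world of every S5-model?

Tableau for the negation not Dia (not (r or not r) implies not (Dia q or not q)):
1. not Dia (not (r or not r) implies not (Dia q or not q)), 0
2. not (not (r or not r) implies not (Dia q or not q)), 0   [neg-Dia-rule on 1 via 0R0]
3. not (r or not r), 0   [neg-implies-rule on 2]
4. Dia q or not q, 0   [neg-implies-rule on 2]
5. not r, 0   [neg-or-rule on 3]
6. r, 0   [neg-or-rule on 3]
Accessibility: 0R0
Branch closes: r and not r both at 0.
Every branch of the negation's tableau closes; the branch above is one of them.

Yes, valid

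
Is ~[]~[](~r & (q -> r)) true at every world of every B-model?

Tableau for the negation []~[](~r & (q -> r)):
1. []~[](~r & (q -> r)), u
2. ~[](~r & (q -> r)), u
3. ~(~r & (q -> r)), v
4. ~[](~r & (q -> r)), v
5. ~(q -> r), v
6. q, v
7. ~r, v
8. ~(~r & (q -> r)), w
9. ~(q -> r), w
10. q, w
11. ~r, w
Accessibility: uRu, uRv, vRu, vRv, vRw, wRv, wRw
The negation has an open branch (countermodel exists).

Not valid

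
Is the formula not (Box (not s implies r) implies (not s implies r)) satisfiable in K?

1. not (Box (not s implies r) implies (not s implies r)), u
2. Box (not s implies r), u   [neg-implies-rule on 1]
3. not (not s implies r), u   [neg-implies-rule on 1]
4. not s, u   [neg-implies-rule on 3]
5. not r, u   [neg-implies-rule on 3]

Satisfiable (open branch found)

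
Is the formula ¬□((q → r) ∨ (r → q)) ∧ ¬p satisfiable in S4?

No, unsatisfiable

1. ¬□((q → r) ∨ (r → q)) ∧ ¬p, 0
2. ¬□((q → r) ∨ (r → q)), 0   [∧-rule on 1]
3. ¬p, 0   [∧-rule on 1]
4. ¬((q → r) ∨ (r → q)), 1   [¬□-rule on 2: fresh world 1, 0R1]
5. ¬(q → r), 1   [¬∨-rule on 4]
6. ¬(r → q), 1   [¬∨-rule on 4]
7. q, 1   [¬→-rule on 5]
8. ¬r, 1   [¬→-rule on 5]
9. r, 1   [¬→-rule on 6]
10. ¬q, 1   [¬→-rule on 6]
Accessibility: 0R0, 0R1, 1R1
Branch closes: r and ¬r both at 1.
(One branch shown.) All branches close.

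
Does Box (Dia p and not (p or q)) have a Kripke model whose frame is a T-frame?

No, unsatisfiable

1. Box (Dia p and not (p or q)), u
2. Dia p and not (p or q), u   [Box-rule on 1 via uRu]
3. Dia p, u   [and-rule on 2]
4. not (p or q), u   [and-rule on 2]
5. not p, u   [neg-or-rule on 4]
6. not q, u   [neg-or-rule on 4]
7. p, v   [Dia-rule on 3: fresh world v, uRv]
8. Dia p and not (p or q), v   [Box-rule on 1 via uRv]
9. Dia p, v   [and-rule on 8]
10. not (p or q), v   [and-rule on 8]
11. not p, v   [neg-or-rule on 10]
12. not q, v   [neg-or-rule on 10]
Accessibility: uRu, uRv, vRv
Branch closes: p and not p both at v.
(One branch shown.) All branches close.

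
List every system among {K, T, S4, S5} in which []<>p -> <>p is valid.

K-tableau for the negation ~([]<>p -> <>p):
1. ~([]<>p -> <>p), u
2. []<>p, u   [~->-rule on 1]
3. ~<>p, u   [~->-rule on 1]
Complete open branch: countermodel on a K-frame, so not valid in K.
T-tableau for the negation ~([]<>p -> <>p):
1. ~([]<>p -> <>p), u
2. []<>p, u   [~->-rule on 1]
3. ~<>p, u   [~->-rule on 1]
4. <>p, u   [[]-rule on 2 via uRu]
5. ~p, u   [~<>-rule on 3 via uRu]
6. p, v   [<>-rule on 4: fresh world v, uRv]
7. <>p, v   [[]-rule on 2 via uRv]
8. ~p, v   [~<>-rule on 3 via uRv]
Accessibility: uRu, uRv, vRv
Branch closes: p and ~p both at v.
Every branch closes (one shown): valid in T, hence also in S4, S5 (every theorem of T is a theorem of S4 and S5).

T, S4, S5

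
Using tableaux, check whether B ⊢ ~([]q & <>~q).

Tableau for the negation []q & <>~q:
1. []q & <>~q, 0
2. []q, 0   [&-rule on 1]
3. <>~q, 0   [&-rule on 1]
4. q, 0   [[]-rule on 2 via 0R0]
5. ~q, 1   [<>-rule on 3: fresh world 1, 0R1]
6. q, 1   [[]-rule on 2 via 0R1]
Accessibility: 0R0, 0R1, 1R0, 1R1
Branch closes: q and ~q both at 1.
All branches of the negation close; one closing branch shown above.

Valid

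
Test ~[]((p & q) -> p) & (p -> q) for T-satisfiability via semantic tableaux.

1. ~[]((p & q) -> p) & (p -> q), w0
2. ~[]((p & q) -> p), w0
3. p -> q, w0
4. q, w0
5. ~((p & q) -> p), w1
6. p & q, w1
7. ~p, w1
8. p, w1
9. q, w1
Accessibility: w0Rw0, w0Rw1, w1Rw1
Branch closes: p and ~p both at w1.
Every branch closes; the branch above is one of them.

No, unsatisfiable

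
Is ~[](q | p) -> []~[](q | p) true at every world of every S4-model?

Tableau for the negation ~(~[](q | p) -> []~[](q | p)):
1. ~(~[](q | p) -> []~[](q | p)), w0
2. ~[](q | p), w0
3. ~[]~[](q | p), w0
4. ~(q | p), w1
5. ~q, w1
6. ~p, w1
7. [](q | p), w2
8. q | p, w2
9. p, w2
Accessibility: w0Rw0, w0Rw1, w0Rw2, w1Rw1, w2Rw2
The negation has an open branch (countermodel exists).

Not valid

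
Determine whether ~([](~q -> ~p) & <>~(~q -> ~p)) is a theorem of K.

Valid

Tableau for the negation [](~q -> ~p) & <>~(~q -> ~p):
1. [](~q -> ~p) & <>~(~q -> ~p), w0
2. [](~q -> ~p), w0
3. <>~(~q -> ~p), w0
4. ~(~q -> ~p), w1
5. ~q, w1
6. p, w1
7. ~q -> ~p, w1
8. ~p, w1
Accessibility: w0Rw1
Branch closes: p and ~p both at w1.
All branches of the negation close; one closing branch shown above.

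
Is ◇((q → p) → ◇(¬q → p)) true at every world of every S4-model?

Tableau for the negation ¬◇((q → p) → ◇(¬q → p)):
1. ¬◇((q → p) → ◇(¬q → p)), u
2. ¬((q → p) → ◇(¬q → p)), u   [¬◇-rule on 1 via uRu]
3. q → p, u   [¬→-rule on 2]
4. ¬◇(¬q → p), u   [¬→-rule on 2]
5. ¬(¬q → p), u   [¬◇-rule on 4 via uRu]
6. ¬q, u   [¬→-rule on 5]
7. ¬p, u   [¬→-rule on 5]
Accessibility: uRu
The negation has an open branch (countermodel exists).

Not valid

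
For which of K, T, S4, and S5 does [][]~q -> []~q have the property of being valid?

T, S4, S5

T-tableau for the negation ~([][]~q -> []~q):
1. ~([][]~q -> []~q), w0
2. [][]~q, w0
3. ~[]~q, w0
4. []~q, w0
5. ~q, w0
6. q, w1
7. []~q, w1
8. ~q, w1
Accessibility: w0Rw0, w0Rw1, w1Rw1
Branch closes: q and ~q both at w1.
Every branch closes (one shown): valid in T, hence also in S4, S5 (every theorem of T is a theorem of S4 and S5).
K-tableau for the negation ~([][]~q -> []~q):
1. ~([][]~q -> []~q), w0
2. [][]~q, w0
3. ~[]~q, w0
4. q, w1
5. []~q, w1
Accessibility: w0Rw1
Complete open branch: countermodel on a K-frame, so not valid in K.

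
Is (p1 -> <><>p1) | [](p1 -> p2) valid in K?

Not valid

Tableau for the negation ~((p1 -> <><>p1) | [](p1 -> p2)):
1. ~((p1 -> <><>p1) | [](p1 -> p2)), u
2. ~(p1 -> <><>p1), u   [~|-rule on 1]
3. ~[](p1 -> p2), u   [~|-rule on 1]
4. p1, u   [~->-rule on 2]
5. ~<><>p1, u   [~->-rule on 2]
6. ~(p1 -> p2), v   [~[]-rule on 3: fresh world v, uRv]
7. p1, v   [~->-rule on 6]
8. ~p2, v   [~->-rule on 6]
9. ~<>p1, v   [~<>-rule on 5 via uRv]
Accessibility: uRv
The negation has an open branch (countermodel exists).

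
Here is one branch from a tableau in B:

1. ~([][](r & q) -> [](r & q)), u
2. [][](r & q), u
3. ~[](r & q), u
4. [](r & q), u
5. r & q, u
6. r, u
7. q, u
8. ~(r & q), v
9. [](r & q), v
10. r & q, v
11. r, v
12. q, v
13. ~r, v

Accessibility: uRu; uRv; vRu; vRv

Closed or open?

Closed

Both r and ~r appear at v.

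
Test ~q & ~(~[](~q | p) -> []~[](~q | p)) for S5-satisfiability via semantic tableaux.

No, unsatisfiable

1. ~q & ~(~[](~q | p) -> []~[](~q | p)), 0
2. ~q, 0
3. ~(~[](~q | p) -> []~[](~q | p)), 0
4. ~[](~q | p), 0
5. ~[]~[](~q | p), 0
6. ~(~q | p), 1
7. q, 1
8. ~p, 1
9. [](~q | p), 2
10. ~q | p, 0
11. ~q | p, 1
12. ~q | p, 2
13. p, 0
14. p, 1
Accessibility: 0R0, 0R1, 0R2, 1R0, 1R1, 1R2, 2R0, 2R1, 2R2
Branch closes: p and ~p both at 1.
Every branch closes; the branch above is one of them.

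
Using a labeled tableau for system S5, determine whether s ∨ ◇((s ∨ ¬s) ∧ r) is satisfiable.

1. s ∨ ◇((s ∨ ¬s) ∧ r), w0
2. ◇((s ∨ ¬s) ∧ r), w0
3. (s ∨ ¬s) ∧ r, w1
4. s ∨ ¬s, w1
5. r, w1
6. ¬s, w1
Accessibility: w0Rw0, w0Rw1, w1Rw0, w1Rw1

Satisfiable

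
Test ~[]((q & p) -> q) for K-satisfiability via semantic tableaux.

Unsatisfiable (every branch closes)

1. ~[]((q & p) -> q), w0
2. ~((q & p) -> q), w1
3. q & p, w1
4. ~q, w1
5. q, w1
6. p, w1
Accessibility: w0Rw1
Branch closes: q and ~q both at w1.
All branches of the tableau close; one closing branch shown above.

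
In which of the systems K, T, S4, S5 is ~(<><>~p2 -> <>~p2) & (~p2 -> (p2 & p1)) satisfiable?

K, T

T-tableau for the formula:
1. ~(<><>~p2 -> <>~p2) & (~p2 -> (p2 & p1)), 0
2. ~(<><>~p2 -> <>~p2), 0
3. ~p2 -> (p2 & p1), 0
4. <><>~p2, 0
5. ~<>~p2, 0
6. p2, 0
7. p2 & p1, 0
8. p1, 0
9. <>~p2, 1
10. p2, 1
11. ~p2, 2
Accessibility: 0R0, 0R1, 1R1, 1R2, 2R2
Complete open branch: satisfiable in T, hence also in K (this T-model is also a K-model).
S4-tableau for the formula:
1. ~(<><>~p2 -> <>~p2) & (~p2 -> (p2 & p1)), 0
2. ~(<><>~p2 -> <>~p2), 0
3. ~p2 -> (p2 & p1), 0
4. <><>~p2, 0
5. ~<>~p2, 0
6. p2, 0
7. p2 & p1, 0
8. p1, 0
9. <>~p2, 1
10. p2, 1
11. ~p2, 2
12. p2, 2
Accessibility: 0R0, 0R1, 0R2, 1R1, 1R2, 2R2
Branch closes: p2 and ~p2 both at 2.
Every branch closes (one shown): unsatisfiable in S4, hence also in S5 (every S5-frame is an S4-frame).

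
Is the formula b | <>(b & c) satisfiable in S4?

1. b | <>(b & c), w0
2. <>(b & c), w0
3. b & c, w1
4. b, w1
5. c, w1
Accessibility: w0Rw0, w0Rw1, w1Rw1

Yes, satisfiable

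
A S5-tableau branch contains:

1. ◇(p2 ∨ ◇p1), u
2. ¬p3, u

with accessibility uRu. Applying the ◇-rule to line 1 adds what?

a fresh world v with uRv, and p2 ∨ ◇p1 at v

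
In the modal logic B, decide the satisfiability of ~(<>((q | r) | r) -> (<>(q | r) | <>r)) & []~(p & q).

1. ~(<>((q | r) | r) -> (<>(q | r) | <>r)) & []~(p & q), w0
2. ~(<>((q | r) | r) -> (<>(q | r) | <>r)), w0   [&-rule on 1]
3. []~(p & q), w0   [&-rule on 1]
4. <>((q | r) | r), w0   [~->-rule on 2]
5. ~(<>(q | r) | <>r), w0   [~->-rule on 2]
6. ~<>(q | r), w0   [~|-rule on 5]
7. ~<>r, w0   [~|-rule on 5]
8. ~(p & q), w0   [[]-rule on 3 via w0Rw0]
9. ~(q | r), w0   [~<>-rule on 6 via w0Rw0]
10. ~q, w0   [~|-rule on 9]
11. ~r, w0   [~|-rule on 9]
12. (q | r) | r, w1   [<>-rule on 4: fresh world w1, w0Rw1]
13. ~(p & q), w1   [[]-rule on 3 via w0Rw1]
14. ~(q | r), w1   [~<>-rule on 6 via w0Rw1]
15. ~q, w1   [~|-rule on 14]
16. ~r, w1   [~|-rule on 14]
17. q | r, w1   [|-rule on 12 (branches; this branch)]
18. r, w1   [|-rule on 17 (branches; this branch)]
Accessibility: w0Rw0, w0Rw1, w1Rw0, w1Rw1
Branch closes: r and ~r both at w1.
Every branch closes; the branch above is one of them.

Unsatisfiable (every branch closes)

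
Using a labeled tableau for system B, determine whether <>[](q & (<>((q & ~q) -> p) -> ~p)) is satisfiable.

1. <>[](q & (<>((q & ~q) -> p) -> ~p)), w0
2. [](q & (<>((q & ~q) -> p) -> ~p)), w1   [<>-rule on 1: fresh world w1, w0Rw1]
3. q & (<>((q & ~q) -> p) -> ~p), w0   [[]-rule on 2 via w1Rw0]
4. q, w0   [&-rule on 3]
5. <>((q & ~q) -> p) -> ~p, w0   [&-rule on 3]
6. q & (<>((q & ~q) -> p) -> ~p), w1   [[]-rule on 2 via w1Rw1]
7. q, w1   [&-rule on 6]
8. <>((q & ~q) -> p) -> ~p, w1   [&-rule on 6]
9. ~p, w0   [->-rule on 5 (branches; this branch)]
10. ~p, w1   [->-rule on 8 (branches; this branch)]
Accessibility: w0Rw0, w0Rw1, w1Rw0, w1Rw1

Yes, satisfiable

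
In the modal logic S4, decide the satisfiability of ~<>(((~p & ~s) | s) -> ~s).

Satisfiable (open branch found)

1. ~<>(((~p & ~s) | s) -> ~s), 0
2. ~(((~p & ~s) | s) -> ~s), 0
3. (~p & ~s) | s, 0
4. s, 0
Accessibility: 0R0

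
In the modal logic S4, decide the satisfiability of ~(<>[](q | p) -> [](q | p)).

Satisfiable

1. ~(<>[](q | p) -> [](q | p)), w0
2. <>[](q | p), w0
3. ~[](q | p), w0
4. [](q | p), w1
5. q | p, w1
6. p, w1
7. ~(q | p), w2
8. ~q, w2
9. ~p, w2
Accessibility: w0Rw0, w0Rw1, w0Rw2, w1Rw1, w2Rw2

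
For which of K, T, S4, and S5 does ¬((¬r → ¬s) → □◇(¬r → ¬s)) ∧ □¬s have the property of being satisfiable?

K-tableau for the formula:
1. ¬((¬r → ¬s) → □◇(¬r → ¬s)) ∧ □¬s, w0
2. ¬((¬r → ¬s) → □◇(¬r → ¬s)), w0
3. □¬s, w0
4. ¬r → ¬s, w0
5. ¬□◇(¬r → ¬s), w0
6. ¬s, w0
7. ¬◇(¬r → ¬s), w1
8. ¬s, w1
Accessibility: w0Rw1
Complete open branch: satisfiable in K.
T-tableau for the formula:
1. ¬((¬r → ¬s) → □◇(¬r → ¬s)) ∧ □¬s, w0
2. ¬((¬r → ¬s) → □◇(¬r → ¬s)), w0
3. □¬s, w0
4. ¬r → ¬s, w0
5. ¬□◇(¬r → ¬s), w0
6. ¬s, w0
7. ¬◇(¬r → ¬s), w1
8. ¬s, w1
9. ¬(¬r → ¬s), w1
10. ¬r, w1
11. s, w1
Accessibility: w0Rw0, w0Rw1, w1Rw1
Branch closes: s and ¬s both at w1.
Every branch closes (one shown): unsatisfiable in T, hence also in S4, S5 (every S4/S5-frame is a T-frame).

K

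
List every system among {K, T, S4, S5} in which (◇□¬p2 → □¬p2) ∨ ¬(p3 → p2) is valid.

S5-tableau for the negation ¬((◇□¬p2 → □¬p2) ∨ ¬(p3 → p2)):
1. ¬((◇□¬p2 → □¬p2) ∨ ¬(p3 → p2)), w0
2. ¬(◇□¬p2 → □¬p2), w0
3. p3 → p2, w0
4. ◇□¬p2, w0
5. ¬□¬p2, w0
6. ¬p3, w0
7. □¬p2, w1
8. ¬p2, w0
9. ¬p2, w1
10. p2, w2
11. ¬p2, w2
Accessibility: w0Rw0, w0Rw1, w0Rw2, w1Rw0, w1Rw1, w1Rw2, w2Rw0, w2Rw1, w2Rw2
Branch closes: p2 and ¬p2 both at w2.
Every branch closes (one shown): valid in S5.
S4-tableau for the negation ¬((◇□¬p2 → □¬p2) ∨ ¬(p3 → p2)):
1. ¬((◇□¬p2 → □¬p2) ∨ ¬(p3 → p2)), w0
2. ¬(◇□¬p2 → □¬p2), w0
3. p3 → p2, w0
4. ◇□¬p2, w0
5. ¬□¬p2, w0
6. p2, w0
7. □¬p2, w1
8. ¬p2, w1
9. p2, w2
Accessibility: w0Rw0, w0Rw1, w0Rw2, w1Rw1, w2Rw2
Complete open branch: countermodel on an S4-frame, so not valid in S4, nor in K, T (the same frame is also a K-frame and a T-frame).

S5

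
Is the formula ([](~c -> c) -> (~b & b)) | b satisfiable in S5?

1. ([](~c -> c) -> (~b & b)) | b, w0
2. b, w0
Accessibility: w0Rw0

Yes, satisfiable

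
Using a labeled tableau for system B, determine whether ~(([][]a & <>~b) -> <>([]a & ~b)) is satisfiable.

1. ~(([][]a & <>~b) -> <>([]a & ~b)), u
2. [][]a & <>~b, u
3. ~<>([]a & ~b), u
4. [][]a, u
5. <>~b, u
6. ~([]a & ~b), u
7. []a, u
8. a, u
9. ~[]a, u
10. ~b, v
11. ~([]a & ~b), v
12. []a, v
13. a, v
14. ~[]a, v
15. ~a, w
16. ~([]a & ~b), w
17. []a, w
18. a, w
Accessibility: uRu, uRv, uRw, vRu, vRv, wRu, wRw
Branch closes: a and ~a both at w.
All branches of the tableau close; one closing branch shown above.

Unsatisfiable (every branch closes)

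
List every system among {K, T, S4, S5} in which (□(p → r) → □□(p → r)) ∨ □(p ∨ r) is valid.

T-tableau for the negation ¬((□(p → r) → □□(p → r)) ∨ □(p ∨ r)):
1. ¬((□(p → r) → □□(p → r)) ∨ □(p ∨ r)), u
2. ¬(□(p → r) → □□(p → r)), u
3. ¬□(p ∨ r), u
4. □(p → r), u
5. ¬□□(p → r), u
6. p → r, u
7. r, u
8. ¬(p ∨ r), v
9. ¬p, v
10. ¬r, v
11. p → r, v
12. ¬□(p → r), w
13. p → r, w
14. r, w
15. ¬(p → r), x
16. p, x
17. ¬r, x
Accessibility: uRu, uRv, uRw, vRv, wRw, wRx, xRx
Complete open branch: countermodel on a T-frame, so not valid in T, nor in K (the same frame is also a K-frame).
S4-tableau for the negation ¬((□(p → r) → □□(p → r)) ∨ □(p ∨ r)):
1. ¬((□(p → r) → □□(p → r)) ∨ □(p ∨ r)), u
2. ¬(□(p → r) → □□(p → r)), u
3. ¬□(p ∨ r), u
4. □(p → r), u
5. ¬□□(p → r), u
6. p → r, u
7. r, u
8. ¬(p ∨ r), v
9. ¬p, v
10. ¬r, v
11. p → r, v
12. ¬□(p → r), w
13. p → r, w
14. r, w
15. ¬(p → r), x
16. p, x
17. ¬r, x
18. p → r, x
19. r, x
Accessibility: uRu, uRv, uRw, uRx, vRv, wRw, wRx, xRx
Branch closes: r and ¬r both at x.
Every branch closes (one shown): valid in S4, hence also in S5 (every theorem of S4 is a theorem of S5).

S4, S5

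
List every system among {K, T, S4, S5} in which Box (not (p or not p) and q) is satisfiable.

K-tableau for the formula:
1. Box (not (p or not p) and q), u
Complete open branch: satisfiable in K.
T-tableau for the formula:
1. Box (not (p or not p) and q), u
2. not (p or not p) and q, u
3. not (p or not p), u
4. q, u
5. not p, u
6. p, u
Accessibility: uRu
Branch closes: p and not p both at u.
Every branch closes (one shown): unsatisfiable in T, hence also in S4, S5 (every S4/S5-frame is a T-frame).

K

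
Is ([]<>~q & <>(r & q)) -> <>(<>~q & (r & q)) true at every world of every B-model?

Tableau for the negation ~(([]<>~q & <>(r & q)) -> <>(<>~q & (r & q))):
1. ~(([]<>~q & <>(r & q)) -> <>(<>~q & (r & q))), w0
2. []<>~q & <>(r & q), w0
3. ~<>(<>~q & (r & q)), w0
4. []<>~q, w0
5. <>(r & q), w0
6. ~(<>~q & (r & q)), w0
7. <>~q, w0
8. ~(r & q), w0
9. ~r, w0
10. r & q, w1
11. r, w1
12. q, w1
13. ~(<>~q & (r & q)), w1
14. <>~q, w1
15. ~<>~q, w1
16. q, w0
17. ~q, w2
18. ~(<>~q & (r & q)), w2
19. <>~q, w2
20. ~(r & q), w2
21. ~q, w3
22. q, w3
Accessibility: w0Rw0, w0Rw1, w0Rw2, w1Rw0, w1Rw1, w1Rw3, w2Rw0, w2Rw2, w3Rw1, w3Rw3
Branch closes: q and ~q both at w3.
Every branch of the negation's tableau closes; the branch above is one of them.

Valid in B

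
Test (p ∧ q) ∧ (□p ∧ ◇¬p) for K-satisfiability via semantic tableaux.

Unsatisfiable

1. (p ∧ q) ∧ (□p ∧ ◇¬p), 0
2. p ∧ q, 0   [∧-rule on 1]
3. □p ∧ ◇¬p, 0   [∧-rule on 1]
4. p, 0   [∧-rule on 2]
5. q, 0   [∧-rule on 2]
6. □p, 0   [∧-rule on 3]
7. ◇¬p, 0   [∧-rule on 3]
8. ¬p, 1   [◇-rule on 7: fresh world 1, 0R1]
9. p, 1   [□-rule on 6 via 0R1]
Accessibility: 0R1
Branch closes: p and ¬p both at 1.
(One branch shown.) All branches close.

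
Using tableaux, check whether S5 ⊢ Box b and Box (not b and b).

No, not valid

Tableau for the negation not (Box b and Box (not b and b)):
1. not (Box b and Box (not b and b)), w0
2. not Box (not b and b), w0
3. not (not b and b), w1
4. not b, w1
Accessibility: w0Rw0, w0Rw1, w1Rw0, w1Rw1
The negation has an open branch (countermodel exists).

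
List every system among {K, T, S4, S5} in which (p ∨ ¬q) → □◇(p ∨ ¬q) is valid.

S4-tableau for the negation ¬((p ∨ ¬q) → □◇(p ∨ ¬q)):
1. ¬((p ∨ ¬q) → □◇(p ∨ ¬q)), w0
2. p ∨ ¬q, w0
3. ¬□◇(p ∨ ¬q), w0
4. ¬q, w0
5. ¬◇(p ∨ ¬q), w1
6. ¬(p ∨ ¬q), w1
7. ¬p, w1
8. q, w1
Accessibility: w0Rw0, w0Rw1, w1Rw1
Complete open branch: countermodel on an S4-frame, so not valid in S4, nor in K, T (the same frame is also a K-frame and a T-frame).
S5-tableau for the negation ¬((p ∨ ¬q) → □◇(p ∨ ¬q)):
1. ¬((p ∨ ¬q) → □◇(p ∨ ¬q)), w0
2. p ∨ ¬q, w0
3. ¬□◇(p ∨ ¬q), w0
4. ¬q, w0
5. ¬◇(p ∨ ¬q), w1
6. ¬(p ∨ ¬q), w0
7. ¬p, w0
8. q, w0
Accessibility: w0Rw0, w0Rw1, w1Rw0, w1Rw1
Branch closes: q and ¬q both at w0.
Every branch closes (one shown): valid in S5.

S5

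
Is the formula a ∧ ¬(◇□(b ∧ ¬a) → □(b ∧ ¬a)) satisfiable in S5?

1. a ∧ ¬(◇□(b ∧ ¬a) → □(b ∧ ¬a)), u
2. a, u   [∧-rule on 1]
3. ¬(◇□(b ∧ ¬a) → □(b ∧ ¬a)), u   [∧-rule on 1]
4. ◇□(b ∧ ¬a), u   [¬→-rule on 3]
5. ¬□(b ∧ ¬a), u   [¬→-rule on 3]
6. □(b ∧ ¬a), v   [◇-rule on 4: fresh world v, uRv]
7. b ∧ ¬a, u   [□-rule on 6 via vRu]
8. b, u   [∧-rule on 7]
9. ¬a, u   [∧-rule on 7]
Accessibility: uRu, uRv, vRu, vRv
Branch closes: a and ¬a both at u.
All branches of the tableau close; one closing branch shown above.

No, unsatisfiable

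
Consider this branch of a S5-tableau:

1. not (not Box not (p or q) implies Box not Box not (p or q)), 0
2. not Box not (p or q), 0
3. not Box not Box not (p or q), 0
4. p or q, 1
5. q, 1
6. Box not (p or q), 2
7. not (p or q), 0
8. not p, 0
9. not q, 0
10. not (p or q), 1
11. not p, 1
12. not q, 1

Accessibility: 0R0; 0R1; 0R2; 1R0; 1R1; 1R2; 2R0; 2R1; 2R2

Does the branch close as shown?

Both q and not q appear at 1.

Yes, closed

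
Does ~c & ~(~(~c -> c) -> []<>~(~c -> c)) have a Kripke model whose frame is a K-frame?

1. ~c & ~(~(~c -> c) -> []<>~(~c -> c)), 0
2. ~c, 0
3. ~(~(~c -> c) -> []<>~(~c -> c)), 0
4. ~(~c -> c), 0
5. ~[]<>~(~c -> c), 0
6. ~<>~(~c -> c), 1
Accessibility: 0R1

Satisfiable (open branch found)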